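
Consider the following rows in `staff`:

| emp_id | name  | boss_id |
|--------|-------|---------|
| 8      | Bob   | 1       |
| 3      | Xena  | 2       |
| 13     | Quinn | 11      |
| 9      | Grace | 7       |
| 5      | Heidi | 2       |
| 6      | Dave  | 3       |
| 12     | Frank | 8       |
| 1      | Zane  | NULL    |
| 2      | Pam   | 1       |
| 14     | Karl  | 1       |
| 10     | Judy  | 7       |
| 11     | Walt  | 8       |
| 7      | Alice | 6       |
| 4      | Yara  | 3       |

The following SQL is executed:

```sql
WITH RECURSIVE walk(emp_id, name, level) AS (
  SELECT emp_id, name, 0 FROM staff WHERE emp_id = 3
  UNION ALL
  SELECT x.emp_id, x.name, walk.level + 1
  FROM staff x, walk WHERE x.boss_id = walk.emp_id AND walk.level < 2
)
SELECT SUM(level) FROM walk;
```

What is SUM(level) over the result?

Base: emp_id=3 (Xena) at level 0.
Iteration 1: rows with boss_id in {3} -> Yara (id 4, level 1), Dave (id 6, level 1).
Iteration 2: rows with boss_id in {4,6} -> Alice (id 7, level 2).
Iteration 3: level < 2 fails for all current rows; recursion stops.
SUM(level) = 0 + 1 + 1 + 2 = 4.

4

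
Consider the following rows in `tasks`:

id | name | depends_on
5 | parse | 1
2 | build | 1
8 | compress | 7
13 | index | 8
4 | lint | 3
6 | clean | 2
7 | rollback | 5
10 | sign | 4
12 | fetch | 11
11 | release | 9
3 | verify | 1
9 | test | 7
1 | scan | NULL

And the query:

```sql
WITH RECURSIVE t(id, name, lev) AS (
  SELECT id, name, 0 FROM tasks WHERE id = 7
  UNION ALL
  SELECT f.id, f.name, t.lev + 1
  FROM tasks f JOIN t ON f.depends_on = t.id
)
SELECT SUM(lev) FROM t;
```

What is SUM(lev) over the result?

Base: id=7 (rollback) at lev 0.
Iteration 1: rows with depends_on in {7} -> compress (id 8, lev 1), test (id 9, lev 1).
Iteration 2: rows with depends_on in {8,9} -> release (id 11, lev 2), index (id 13, lev 2).
Iteration 3: rows with depends_on in {11,13} -> fetch (id 12, lev 3).
Iteration 4: no rows with depends_on in {12}; recursion stops.
SUM(lev) = 0 + 1 + 1 + 2 + 2 + 3 = 9.

9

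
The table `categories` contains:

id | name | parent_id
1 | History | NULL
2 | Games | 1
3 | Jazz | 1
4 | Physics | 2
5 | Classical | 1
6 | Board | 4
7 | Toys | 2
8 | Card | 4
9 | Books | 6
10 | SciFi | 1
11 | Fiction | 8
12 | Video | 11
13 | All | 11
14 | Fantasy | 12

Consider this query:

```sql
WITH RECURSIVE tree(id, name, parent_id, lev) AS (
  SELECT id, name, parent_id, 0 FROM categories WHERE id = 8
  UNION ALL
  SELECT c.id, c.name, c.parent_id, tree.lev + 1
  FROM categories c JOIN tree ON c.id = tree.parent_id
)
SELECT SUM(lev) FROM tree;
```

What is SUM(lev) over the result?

6

Base: id=8 (Card), parent_id=4, lev 0.
Iteration 1: join on id=4 -> Physics (id 4, parent_id=2, lev 1).
Iteration 2: join on id=2 -> Games (id 2, parent_id=1, lev 2).
Iteration 3: join on id=1 -> History (id 1, parent_id=NULL, lev 3).
Iteration 4: parent_id is NULL; no match; recursion stops.
SUM(lev) = 0 + 1 + 2 + 3 = 6.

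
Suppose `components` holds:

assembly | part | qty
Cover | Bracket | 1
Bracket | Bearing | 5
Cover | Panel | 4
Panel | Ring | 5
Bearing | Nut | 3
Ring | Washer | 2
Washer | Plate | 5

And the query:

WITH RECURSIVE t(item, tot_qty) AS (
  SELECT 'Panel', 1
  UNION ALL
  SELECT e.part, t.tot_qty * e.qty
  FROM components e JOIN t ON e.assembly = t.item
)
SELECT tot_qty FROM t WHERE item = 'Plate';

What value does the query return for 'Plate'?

Base: (Panel, tot_qty=1).
Iteration 1: components of {Panel} -> Ring = 1*5 = 5.
Iteration 2: components of {Ring} -> Washer = 5*2 = 10.
Iteration 3: components of {Washer} -> Plate = 10*5 = 50.
Iteration 4: no further components; recursion stops.

50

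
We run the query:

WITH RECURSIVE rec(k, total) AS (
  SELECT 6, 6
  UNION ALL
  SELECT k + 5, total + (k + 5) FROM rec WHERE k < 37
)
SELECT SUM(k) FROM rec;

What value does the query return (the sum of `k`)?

188

Base: k=6, total=6.
Iteration 1: 6 < 37 holds -> k = 6 + 5 = 11, total = 6 + 11 = 17.
Iteration 2: 11 < 37 holds -> k = 11 + 5 = 16, total = 17 + 16 = 33.
Iteration 3: 16 < 37 holds -> k = 16 + 5 = 21, total = 33 + 21 = 54.
Iteration 4: 21 < 37 holds -> k = 21 + 5 = 26, total = 54 + 26 = 80.
Iteration 5: 26 < 37 holds -> k = 26 + 5 = 31, total = 80 + 31 = 111.
Iteration 6: 31 < 37 holds -> k = 31 + 5 = 36, total = 111 + 36 = 147.
Iteration 7: 36 < 37 holds -> k = 36 + 5 = 41, total = 147 + 41 = 188.
Iteration 8: 41 < 37 fails; recursion stops.
SUM(k) = 6 + 11 + 16 + 21 + 26 + 31 + 36 + 41 = 188.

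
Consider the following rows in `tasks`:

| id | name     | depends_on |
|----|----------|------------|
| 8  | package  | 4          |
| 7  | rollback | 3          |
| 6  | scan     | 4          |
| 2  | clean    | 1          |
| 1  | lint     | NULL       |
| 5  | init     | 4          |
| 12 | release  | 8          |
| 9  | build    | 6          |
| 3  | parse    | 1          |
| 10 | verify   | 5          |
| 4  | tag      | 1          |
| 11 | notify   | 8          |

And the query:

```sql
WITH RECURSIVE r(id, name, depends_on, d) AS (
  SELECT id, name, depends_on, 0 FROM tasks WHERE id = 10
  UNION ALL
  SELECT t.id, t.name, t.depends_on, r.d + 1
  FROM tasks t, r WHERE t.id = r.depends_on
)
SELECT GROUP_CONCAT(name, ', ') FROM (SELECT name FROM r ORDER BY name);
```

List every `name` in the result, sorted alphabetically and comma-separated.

init, lint, tag, verify

Base: id=10 (verify), depends_on=5, d 0.
Iteration 1: join on id=5 -> init (id 5, depends_on=4, d 1).
Iteration 2: join on id=4 -> tag (id 4, depends_on=1, d 2).
Iteration 3: join on id=1 -> lint (id 1, depends_on=NULL, d 3).
Iteration 4: depends_on is NULL; no match; recursion stops.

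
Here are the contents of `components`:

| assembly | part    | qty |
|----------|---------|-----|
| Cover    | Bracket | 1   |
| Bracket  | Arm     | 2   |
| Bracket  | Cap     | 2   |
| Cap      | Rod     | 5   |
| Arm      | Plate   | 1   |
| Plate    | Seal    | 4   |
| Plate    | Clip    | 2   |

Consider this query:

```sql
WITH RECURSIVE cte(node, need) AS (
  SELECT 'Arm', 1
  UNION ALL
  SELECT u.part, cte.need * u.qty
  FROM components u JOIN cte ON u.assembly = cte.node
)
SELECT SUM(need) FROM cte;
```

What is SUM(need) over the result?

8

Base: (Arm, need=1).
Iteration 1: components of {Arm} -> Plate = 1*1 = 1.
Iteration 2: components of {Plate} -> Clip = 1*2 = 2, Seal = 1*4 = 4.
Iteration 3: no further components; recursion stops.
SUM(need) = 1 + 1 + 4 + 2 = 8.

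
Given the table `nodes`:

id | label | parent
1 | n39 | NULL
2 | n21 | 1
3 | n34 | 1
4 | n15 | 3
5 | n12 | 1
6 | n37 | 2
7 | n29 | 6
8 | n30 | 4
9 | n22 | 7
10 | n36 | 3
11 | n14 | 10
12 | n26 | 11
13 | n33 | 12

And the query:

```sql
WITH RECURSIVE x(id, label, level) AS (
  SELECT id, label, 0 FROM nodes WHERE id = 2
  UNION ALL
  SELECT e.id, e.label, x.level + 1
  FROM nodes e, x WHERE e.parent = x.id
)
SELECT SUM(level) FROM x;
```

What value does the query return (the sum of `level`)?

Base: id=2 (n21) at level 0.
Iteration 1: rows with parent in {2} -> n37 (id 6, level 1).
Iteration 2: rows with parent in {6} -> n29 (id 7, level 2).
Iteration 3: rows with parent in {7} -> n22 (id 9, level 3).
Iteration 4: no rows with parent in {9}; recursion stops.
SUM(level) = 0 + 1 + 2 + 3 = 6.

6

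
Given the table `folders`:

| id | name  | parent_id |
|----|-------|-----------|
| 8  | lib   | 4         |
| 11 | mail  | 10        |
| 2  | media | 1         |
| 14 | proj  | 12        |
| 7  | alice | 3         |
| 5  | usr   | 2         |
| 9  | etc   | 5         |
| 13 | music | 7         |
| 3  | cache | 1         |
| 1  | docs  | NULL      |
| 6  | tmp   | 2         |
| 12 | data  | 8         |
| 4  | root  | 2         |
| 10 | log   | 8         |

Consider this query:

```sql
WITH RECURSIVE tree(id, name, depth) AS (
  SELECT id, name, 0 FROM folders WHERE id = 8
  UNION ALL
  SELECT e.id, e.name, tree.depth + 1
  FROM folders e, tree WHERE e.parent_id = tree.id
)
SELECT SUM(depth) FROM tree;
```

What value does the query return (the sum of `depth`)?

6

Base: id=8 (lib) at depth 0.
Iteration 1: rows with parent_id in {8} -> log (id 10, depth 1), data (id 12, depth 1).
Iteration 2: rows with parent_id in {10,12} -> mail (id 11, depth 2), proj (id 14, depth 2).
Iteration 3: no rows with parent_id in {11,14}; recursion stops.
SUM(depth) = 0 + 1 + 1 + 2 + 2 = 6.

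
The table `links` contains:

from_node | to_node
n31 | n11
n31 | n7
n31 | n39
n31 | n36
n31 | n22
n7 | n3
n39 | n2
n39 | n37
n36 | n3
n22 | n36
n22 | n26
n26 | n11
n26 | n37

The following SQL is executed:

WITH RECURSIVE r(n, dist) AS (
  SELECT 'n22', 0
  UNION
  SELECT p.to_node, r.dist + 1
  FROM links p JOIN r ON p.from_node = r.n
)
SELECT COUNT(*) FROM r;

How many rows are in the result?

Base: (n22, dist=0).
Iteration 1: edges from {n22} -> (n26, dist=1), (n36, dist=1).
Iteration 2: edges from {n26,n36} -> (n11, dist=2), (n3, dist=2), (n37, dist=2).
Iteration 3: no outgoing edges from {n11,n3,n37}; recursion stops.
Total rows emitted: 6.

6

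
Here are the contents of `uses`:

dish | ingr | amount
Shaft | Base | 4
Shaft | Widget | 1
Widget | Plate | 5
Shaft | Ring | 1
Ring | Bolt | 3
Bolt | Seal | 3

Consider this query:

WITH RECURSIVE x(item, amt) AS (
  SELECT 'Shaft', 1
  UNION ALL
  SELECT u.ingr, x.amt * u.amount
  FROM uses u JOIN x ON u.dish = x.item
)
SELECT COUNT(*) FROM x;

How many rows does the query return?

Base: (Shaft, amt=1).
Iteration 1: components of {Shaft} -> Base = 1*4 = 4, Ring = 1*1 = 1, Widget = 1*1 = 1.
Iteration 2: components of {Base,Ring,Widget} -> Bolt = 1*3 = 3, Plate = 1*5 = 5.
Iteration 3: components of {Bolt,Plate} -> Seal = 3*3 = 9.
Iteration 4: no further components; recursion stops.
Total rows emitted: 7.

7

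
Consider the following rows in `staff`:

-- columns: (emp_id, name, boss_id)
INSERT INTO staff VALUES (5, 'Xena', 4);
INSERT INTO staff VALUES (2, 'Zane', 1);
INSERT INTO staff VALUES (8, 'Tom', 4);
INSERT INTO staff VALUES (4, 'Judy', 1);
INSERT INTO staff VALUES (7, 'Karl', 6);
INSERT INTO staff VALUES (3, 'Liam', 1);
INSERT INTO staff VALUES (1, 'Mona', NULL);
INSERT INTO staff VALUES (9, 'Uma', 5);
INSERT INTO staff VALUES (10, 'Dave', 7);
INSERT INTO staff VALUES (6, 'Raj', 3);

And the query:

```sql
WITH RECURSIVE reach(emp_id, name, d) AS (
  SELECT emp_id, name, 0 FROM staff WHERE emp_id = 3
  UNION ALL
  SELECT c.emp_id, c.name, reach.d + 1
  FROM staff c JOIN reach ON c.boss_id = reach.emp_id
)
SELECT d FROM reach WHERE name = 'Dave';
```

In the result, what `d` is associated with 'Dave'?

3

Base: emp_id=3 (Liam) at d 0.
Iteration 1: rows with boss_id in {3} -> Raj (id 6, d 1).
Iteration 2: rows with boss_id in {6} -> Karl (id 7, d 2).
Iteration 3: rows with boss_id in {7} -> Dave (id 10, d 3).
Iteration 4: no rows with boss_id in {10}; recursion stops.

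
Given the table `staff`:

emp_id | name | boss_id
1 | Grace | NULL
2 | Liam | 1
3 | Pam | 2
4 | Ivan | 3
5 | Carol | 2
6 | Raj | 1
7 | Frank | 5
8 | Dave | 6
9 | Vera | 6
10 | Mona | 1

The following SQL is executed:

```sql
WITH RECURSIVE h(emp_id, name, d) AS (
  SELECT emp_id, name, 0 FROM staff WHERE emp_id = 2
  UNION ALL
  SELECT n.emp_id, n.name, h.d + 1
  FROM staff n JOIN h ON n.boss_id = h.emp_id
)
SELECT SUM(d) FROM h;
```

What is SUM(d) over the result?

6

Base: emp_id=2 (Liam) at d 0.
Iteration 1: rows with boss_id in {2} -> Pam (id 3, d 1), Carol (id 5, d 1).
Iteration 2: rows with boss_id in {3,5} -> Ivan (id 4, d 2), Frank (id 7, d 2).
Iteration 3: no rows with boss_id in {4,7}; recursion stops.
SUM(d) = 0 + 1 + 1 + 2 + 2 = 6.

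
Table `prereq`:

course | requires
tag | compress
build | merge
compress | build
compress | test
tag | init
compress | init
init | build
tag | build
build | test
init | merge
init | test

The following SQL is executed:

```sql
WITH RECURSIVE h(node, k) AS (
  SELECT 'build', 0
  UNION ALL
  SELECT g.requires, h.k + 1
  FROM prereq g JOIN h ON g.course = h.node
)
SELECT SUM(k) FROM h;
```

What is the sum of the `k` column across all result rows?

2

Base: (build, k=0).
Iteration 1: edges from {build} -> (merge, k=1), (test, k=1).
Iteration 2: no outgoing edges from {merge,test}; recursion stops.
SUM(k) = 0 + 1 + 1 = 2.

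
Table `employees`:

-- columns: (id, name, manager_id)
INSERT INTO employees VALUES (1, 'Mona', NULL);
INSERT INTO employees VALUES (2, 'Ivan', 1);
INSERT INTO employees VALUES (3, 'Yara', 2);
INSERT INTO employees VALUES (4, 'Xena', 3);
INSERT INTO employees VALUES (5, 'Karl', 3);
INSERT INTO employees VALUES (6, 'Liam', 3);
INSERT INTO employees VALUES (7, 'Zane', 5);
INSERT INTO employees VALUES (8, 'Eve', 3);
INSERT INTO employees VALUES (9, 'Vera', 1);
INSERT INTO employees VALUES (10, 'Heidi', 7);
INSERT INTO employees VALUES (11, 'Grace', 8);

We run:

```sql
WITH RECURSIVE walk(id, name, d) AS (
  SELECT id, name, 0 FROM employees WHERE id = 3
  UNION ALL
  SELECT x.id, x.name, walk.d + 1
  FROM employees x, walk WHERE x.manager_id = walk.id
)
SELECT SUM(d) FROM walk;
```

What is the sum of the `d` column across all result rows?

Base: id=3 (Yara) at d 0.
Iteration 1: rows with manager_id in {3} -> Xena (id 4, d 1), Karl (id 5, d 1), Liam (id 6, d 1), Eve (id 8, d 1).
Iteration 2: rows with manager_id in {4,5,6,8} -> Zane (id 7, d 2), Grace (id 11, d 2).
Iteration 3: rows with manager_id in {7,11} -> Heidi (id 10, d 3).
Iteration 4: no rows with manager_id in {10}; recursion stops.
SUM(d) = 0 + 1 + 1 + 1 + 1 + 2 + 2 + 3 = 11.

11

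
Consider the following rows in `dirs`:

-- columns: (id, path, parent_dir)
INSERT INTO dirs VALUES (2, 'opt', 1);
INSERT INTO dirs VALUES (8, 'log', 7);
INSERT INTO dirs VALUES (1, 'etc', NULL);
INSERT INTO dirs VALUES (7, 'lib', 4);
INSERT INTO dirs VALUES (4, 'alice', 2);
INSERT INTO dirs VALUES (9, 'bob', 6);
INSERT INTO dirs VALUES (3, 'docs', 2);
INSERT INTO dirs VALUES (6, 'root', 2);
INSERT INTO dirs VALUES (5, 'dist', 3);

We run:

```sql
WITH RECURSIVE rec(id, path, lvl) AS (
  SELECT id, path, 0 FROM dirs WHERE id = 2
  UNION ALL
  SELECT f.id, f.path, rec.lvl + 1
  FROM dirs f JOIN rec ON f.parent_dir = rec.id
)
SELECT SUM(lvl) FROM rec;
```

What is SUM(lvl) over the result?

12

Base: id=2 (opt) at lvl 0.
Iteration 1: rows with parent_dir in {2} -> docs (id 3, lvl 1), alice (id 4, lvl 1), root (id 6, lvl 1).
Iteration 2: rows with parent_dir in {3,4,6} -> dist (id 5, lvl 2), lib (id 7, lvl 2), bob (id 9, lvl 2).
Iteration 3: rows with parent_dir in {5,7,9} -> log (id 8, lvl 3).
Iteration 4: no rows with parent_dir in {8}; recursion stops.
SUM(lvl) = 0 + 1 + 1 + 1 + 2 + 2 + 2 + 3 = 12.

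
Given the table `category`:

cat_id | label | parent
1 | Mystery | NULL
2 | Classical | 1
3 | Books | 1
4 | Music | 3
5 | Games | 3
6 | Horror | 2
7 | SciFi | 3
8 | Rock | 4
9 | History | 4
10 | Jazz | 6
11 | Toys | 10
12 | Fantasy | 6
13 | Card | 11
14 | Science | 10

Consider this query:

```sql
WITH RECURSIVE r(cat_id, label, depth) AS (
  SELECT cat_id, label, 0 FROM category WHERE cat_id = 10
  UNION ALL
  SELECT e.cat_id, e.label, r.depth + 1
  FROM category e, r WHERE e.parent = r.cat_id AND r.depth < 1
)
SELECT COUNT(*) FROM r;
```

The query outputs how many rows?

Base: cat_id=10 (Jazz) at depth 0.
Iteration 1: rows with parent in {10} -> Toys (id 11, depth 1), Science (id 14, depth 1).
Iteration 2: depth < 1 fails for all current rows; recursion stops.
Total rows emitted: 3.

3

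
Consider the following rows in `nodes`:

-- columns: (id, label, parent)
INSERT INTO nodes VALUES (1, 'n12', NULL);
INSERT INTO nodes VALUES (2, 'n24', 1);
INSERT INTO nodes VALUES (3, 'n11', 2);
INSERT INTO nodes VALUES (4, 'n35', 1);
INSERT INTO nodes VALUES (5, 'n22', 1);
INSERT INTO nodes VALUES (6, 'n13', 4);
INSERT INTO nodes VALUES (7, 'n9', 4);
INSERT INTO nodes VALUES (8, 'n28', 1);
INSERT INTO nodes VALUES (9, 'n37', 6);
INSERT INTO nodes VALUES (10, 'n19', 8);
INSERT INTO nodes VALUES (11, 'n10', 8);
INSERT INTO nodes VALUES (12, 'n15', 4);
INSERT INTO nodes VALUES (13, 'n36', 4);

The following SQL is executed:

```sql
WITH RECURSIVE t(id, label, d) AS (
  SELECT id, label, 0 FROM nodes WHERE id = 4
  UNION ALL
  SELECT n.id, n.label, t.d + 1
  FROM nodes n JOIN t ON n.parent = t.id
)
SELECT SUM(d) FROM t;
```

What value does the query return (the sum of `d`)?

6

Base: id=4 (n35) at d 0.
Iteration 1: rows with parent in {4} -> n13 (id 6, d 1), n9 (id 7, d 1), n15 (id 12, d 1), n36 (id 13, d 1).
Iteration 2: rows with parent in {6,7,12,13} -> n37 (id 9, d 2).
Iteration 3: no rows with parent in {9}; recursion stops.
SUM(d) = 0 + 1 + 1 + 1 + 1 + 2 = 6.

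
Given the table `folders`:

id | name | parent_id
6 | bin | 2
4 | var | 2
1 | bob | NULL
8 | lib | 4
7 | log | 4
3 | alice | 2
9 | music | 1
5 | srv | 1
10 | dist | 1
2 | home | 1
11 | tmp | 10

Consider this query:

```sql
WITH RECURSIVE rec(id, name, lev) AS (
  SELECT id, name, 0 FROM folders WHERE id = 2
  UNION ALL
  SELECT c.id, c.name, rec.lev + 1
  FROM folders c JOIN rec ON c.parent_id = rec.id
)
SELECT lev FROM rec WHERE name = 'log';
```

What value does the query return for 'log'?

2

Base: id=2 (home) at lev 0.
Iteration 1: rows with parent_id in {2} -> alice (id 3, lev 1), var (id 4, lev 1), bin (id 6, lev 1).
Iteration 2: rows with parent_id in {3,4,6} -> log (id 7, lev 2), lib (id 8, lev 2).
Iteration 3: no rows with parent_id in {7,8}; recursion stops.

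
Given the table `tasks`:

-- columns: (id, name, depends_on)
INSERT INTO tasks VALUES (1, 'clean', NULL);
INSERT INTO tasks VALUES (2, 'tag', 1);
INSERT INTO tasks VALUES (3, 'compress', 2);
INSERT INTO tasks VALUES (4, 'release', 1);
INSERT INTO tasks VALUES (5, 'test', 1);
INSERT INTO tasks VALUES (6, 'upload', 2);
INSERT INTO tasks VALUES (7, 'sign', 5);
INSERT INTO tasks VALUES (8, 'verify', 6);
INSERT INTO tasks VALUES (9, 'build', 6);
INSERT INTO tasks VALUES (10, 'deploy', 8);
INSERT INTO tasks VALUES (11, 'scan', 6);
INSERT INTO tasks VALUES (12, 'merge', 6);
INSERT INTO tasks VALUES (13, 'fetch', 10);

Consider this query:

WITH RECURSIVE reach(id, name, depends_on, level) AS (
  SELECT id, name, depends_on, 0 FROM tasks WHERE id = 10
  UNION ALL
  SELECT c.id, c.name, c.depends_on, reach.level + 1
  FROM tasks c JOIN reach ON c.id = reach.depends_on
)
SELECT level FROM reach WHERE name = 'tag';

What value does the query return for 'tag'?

Base: id=10 (deploy), depends_on=8, level 0.
Iteration 1: join on id=8 -> verify (id 8, depends_on=6, level 1).
Iteration 2: join on id=6 -> upload (id 6, depends_on=2, level 2).
Iteration 3: join on id=2 -> tag (id 2, depends_on=1, level 3).
Iteration 4: join on id=1 -> clean (id 1, depends_on=NULL, level 4).
Iteration 5: depends_on is NULL; no match; recursion stops.

3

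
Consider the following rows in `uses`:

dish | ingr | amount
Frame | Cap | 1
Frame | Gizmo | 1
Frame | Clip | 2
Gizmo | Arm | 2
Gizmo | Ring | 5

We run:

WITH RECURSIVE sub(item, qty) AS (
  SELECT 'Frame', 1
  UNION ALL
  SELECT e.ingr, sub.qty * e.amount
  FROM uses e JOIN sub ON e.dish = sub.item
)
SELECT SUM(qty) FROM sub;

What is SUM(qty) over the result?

12

Base: (Frame, qty=1).
Iteration 1: components of {Frame} -> Cap = 1*1 = 1, Clip = 1*2 = 2, Gizmo = 1*1 = 1.
Iteration 2: components of {Cap,Clip,Gizmo} -> Arm = 1*2 = 2, Ring = 1*5 = 5.
Iteration 3: no further components; recursion stops.
SUM(qty) = 1 + 1 + 1 + 2 + 2 + 5 = 12.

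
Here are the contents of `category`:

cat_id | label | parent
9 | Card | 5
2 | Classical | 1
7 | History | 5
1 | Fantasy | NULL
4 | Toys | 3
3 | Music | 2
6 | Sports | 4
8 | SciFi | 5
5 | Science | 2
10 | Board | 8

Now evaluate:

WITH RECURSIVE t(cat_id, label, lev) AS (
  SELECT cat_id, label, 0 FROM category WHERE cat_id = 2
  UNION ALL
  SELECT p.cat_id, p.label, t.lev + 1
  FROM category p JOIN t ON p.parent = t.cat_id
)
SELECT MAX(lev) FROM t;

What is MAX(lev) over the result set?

Base: cat_id=2 (Classical) at lev 0.
Iteration 1: rows with parent in {2} -> Music (id 3, lev 1), Science (id 5, lev 1).
Iteration 2: rows with parent in {3,5} -> Toys (id 4, lev 2), History (id 7, lev 2), SciFi (id 8, lev 2), Card (id 9, lev 2).
Iteration 3: rows with parent in {4,7,8,9} -> Sports (id 6, lev 3), Board (id 10, lev 3).
Iteration 4: no rows with parent in {6,10}; recursion stops.
lev values: 0, 1, 1, 2, 2, 2, 2, 3, 3; the maximum is 3.

3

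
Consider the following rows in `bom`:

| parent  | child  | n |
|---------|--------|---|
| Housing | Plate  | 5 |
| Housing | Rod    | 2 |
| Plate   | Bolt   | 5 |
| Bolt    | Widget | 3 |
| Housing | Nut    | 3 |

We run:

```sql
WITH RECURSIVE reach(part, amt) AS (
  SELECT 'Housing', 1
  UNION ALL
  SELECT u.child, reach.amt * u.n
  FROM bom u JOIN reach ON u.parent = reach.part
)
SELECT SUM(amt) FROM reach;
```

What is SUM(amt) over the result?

111

Base: (Housing, amt=1).
Iteration 1: components of {Housing} -> Nut = 1*3 = 3, Plate = 1*5 = 5, Rod = 1*2 = 2.
Iteration 2: components of {Nut,Plate,Rod} -> Bolt = 5*5 = 25.
Iteration 3: components of {Bolt} -> Widget = 25*3 = 75.
Iteration 4: no further components; recursion stops.
SUM(amt) = 1 + 3 + 5 + 2 + 25 + 75 = 111.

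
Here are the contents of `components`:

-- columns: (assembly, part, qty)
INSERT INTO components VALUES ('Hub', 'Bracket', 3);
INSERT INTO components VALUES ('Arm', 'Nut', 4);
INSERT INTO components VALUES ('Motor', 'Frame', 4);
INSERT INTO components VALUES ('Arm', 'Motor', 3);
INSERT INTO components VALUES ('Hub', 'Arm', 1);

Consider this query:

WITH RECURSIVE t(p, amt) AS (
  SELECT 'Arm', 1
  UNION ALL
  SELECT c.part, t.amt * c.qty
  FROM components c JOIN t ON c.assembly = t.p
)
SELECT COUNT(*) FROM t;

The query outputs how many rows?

Base: (Arm, amt=1).
Iteration 1: components of {Arm} -> Motor = 1*3 = 3, Nut = 1*4 = 4.
Iteration 2: components of {Motor,Nut} -> Frame = 3*4 = 12.
Iteration 3: no further components; recursion stops.
Total rows emitted: 4.

4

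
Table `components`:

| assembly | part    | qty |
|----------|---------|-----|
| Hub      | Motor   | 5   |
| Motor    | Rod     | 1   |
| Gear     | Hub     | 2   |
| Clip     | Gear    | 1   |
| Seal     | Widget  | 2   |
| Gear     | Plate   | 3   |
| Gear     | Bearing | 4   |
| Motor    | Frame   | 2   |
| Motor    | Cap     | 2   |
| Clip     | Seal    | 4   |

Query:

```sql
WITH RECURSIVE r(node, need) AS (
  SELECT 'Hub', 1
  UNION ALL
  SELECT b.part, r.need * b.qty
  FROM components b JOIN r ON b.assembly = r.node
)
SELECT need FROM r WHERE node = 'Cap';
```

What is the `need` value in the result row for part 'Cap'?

Base: (Hub, need=1).
Iteration 1: components of {Hub} -> Motor = 1*5 = 5.
Iteration 2: components of {Motor} -> Cap = 5*2 = 10, Frame = 5*2 = 10, Rod = 5*1 = 5.
Iteration 3: no further components; recursion stops.

10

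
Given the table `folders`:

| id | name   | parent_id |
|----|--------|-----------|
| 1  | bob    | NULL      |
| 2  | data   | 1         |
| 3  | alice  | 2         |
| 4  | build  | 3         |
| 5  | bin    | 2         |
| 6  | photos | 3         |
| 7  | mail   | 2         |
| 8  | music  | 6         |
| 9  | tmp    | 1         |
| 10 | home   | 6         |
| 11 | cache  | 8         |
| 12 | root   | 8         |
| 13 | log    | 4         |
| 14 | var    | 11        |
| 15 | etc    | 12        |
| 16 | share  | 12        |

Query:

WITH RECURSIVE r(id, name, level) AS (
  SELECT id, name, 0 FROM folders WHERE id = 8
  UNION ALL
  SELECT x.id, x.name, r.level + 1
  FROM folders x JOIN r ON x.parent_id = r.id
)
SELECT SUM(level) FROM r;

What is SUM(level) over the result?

Base: id=8 (music) at level 0.
Iteration 1: rows with parent_id in {8} -> cache (id 11, level 1), root (id 12, level 1).
Iteration 2: rows with parent_id in {11,12} -> var (id 14, level 2), etc (id 15, level 2), share (id 16, level 2).
Iteration 3: no rows with parent_id in {14,15,16}; recursion stops.
SUM(level) = 0 + 1 + 1 + 2 + 2 + 2 = 8.

8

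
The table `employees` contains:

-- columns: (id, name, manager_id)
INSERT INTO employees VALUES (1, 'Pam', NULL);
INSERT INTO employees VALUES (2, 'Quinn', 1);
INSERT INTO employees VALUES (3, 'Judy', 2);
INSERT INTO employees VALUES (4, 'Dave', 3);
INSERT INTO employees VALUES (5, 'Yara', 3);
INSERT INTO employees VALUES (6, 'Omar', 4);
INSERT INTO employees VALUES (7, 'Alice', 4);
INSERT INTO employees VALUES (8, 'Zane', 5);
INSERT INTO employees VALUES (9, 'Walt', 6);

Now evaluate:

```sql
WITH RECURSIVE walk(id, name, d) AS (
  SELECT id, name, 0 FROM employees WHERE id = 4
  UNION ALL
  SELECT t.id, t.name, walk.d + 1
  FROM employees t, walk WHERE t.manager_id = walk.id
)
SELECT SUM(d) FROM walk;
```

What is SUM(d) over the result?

Base: id=4 (Dave) at d 0.
Iteration 1: rows with manager_id in {4} -> Omar (id 6, d 1), Alice (id 7, d 1).
Iteration 2: rows with manager_id in {6,7} -> Walt (id 9, d 2).
Iteration 3: no rows with manager_id in {9}; recursion stops.
SUM(d) = 0 + 1 + 1 + 2 = 4.

4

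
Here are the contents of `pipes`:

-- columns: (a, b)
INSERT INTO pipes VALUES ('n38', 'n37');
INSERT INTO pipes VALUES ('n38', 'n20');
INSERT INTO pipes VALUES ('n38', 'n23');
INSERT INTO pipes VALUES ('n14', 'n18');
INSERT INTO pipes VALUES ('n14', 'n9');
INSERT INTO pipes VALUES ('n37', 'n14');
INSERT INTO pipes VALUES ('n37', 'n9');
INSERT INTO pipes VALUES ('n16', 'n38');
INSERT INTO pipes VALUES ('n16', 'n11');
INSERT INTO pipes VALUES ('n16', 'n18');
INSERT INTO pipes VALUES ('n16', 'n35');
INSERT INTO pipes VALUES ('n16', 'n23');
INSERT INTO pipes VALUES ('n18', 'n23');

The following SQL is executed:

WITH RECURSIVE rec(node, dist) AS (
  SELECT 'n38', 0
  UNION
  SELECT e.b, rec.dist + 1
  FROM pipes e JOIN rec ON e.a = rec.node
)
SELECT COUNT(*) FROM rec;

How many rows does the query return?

9

Base: (n38, dist=0).
Iteration 1: edges from {n38} -> (n20, dist=1), (n23, dist=1), (n37, dist=1).
Iteration 2: edges from {n20,n23,n37} -> (n14, dist=2), (n9, dist=2).
Iteration 3: edges from {n14,n9} -> (n18, dist=3), (n9, dist=3).
Iteration 4: edges from {n18,n9} -> (n23, dist=4).
Iteration 5: no outgoing edges from {n23}; recursion stops.
Total rows emitted: 9.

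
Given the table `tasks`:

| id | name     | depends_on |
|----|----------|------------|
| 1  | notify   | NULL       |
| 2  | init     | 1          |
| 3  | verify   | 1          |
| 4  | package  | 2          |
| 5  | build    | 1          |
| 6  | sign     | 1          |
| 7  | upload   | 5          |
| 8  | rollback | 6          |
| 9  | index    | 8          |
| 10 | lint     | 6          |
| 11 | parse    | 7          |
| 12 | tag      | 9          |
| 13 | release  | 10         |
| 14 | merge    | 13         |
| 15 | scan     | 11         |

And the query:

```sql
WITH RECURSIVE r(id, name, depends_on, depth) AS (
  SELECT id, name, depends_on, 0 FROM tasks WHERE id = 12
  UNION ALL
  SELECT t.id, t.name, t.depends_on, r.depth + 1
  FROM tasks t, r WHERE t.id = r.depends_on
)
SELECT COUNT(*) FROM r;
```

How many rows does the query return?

Base: id=12 (tag), depends_on=9, depth 0.
Iteration 1: join on id=9 -> index (id 9, depends_on=8, depth 1).
Iteration 2: join on id=8 -> rollback (id 8, depends_on=6, depth 2).
Iteration 3: join on id=6 -> sign (id 6, depends_on=1, depth 3).
Iteration 4: join on id=1 -> notify (id 1, depends_on=NULL, depth 4).
Iteration 5: depends_on is NULL; no match; recursion stops.
Total rows emitted: 5.

5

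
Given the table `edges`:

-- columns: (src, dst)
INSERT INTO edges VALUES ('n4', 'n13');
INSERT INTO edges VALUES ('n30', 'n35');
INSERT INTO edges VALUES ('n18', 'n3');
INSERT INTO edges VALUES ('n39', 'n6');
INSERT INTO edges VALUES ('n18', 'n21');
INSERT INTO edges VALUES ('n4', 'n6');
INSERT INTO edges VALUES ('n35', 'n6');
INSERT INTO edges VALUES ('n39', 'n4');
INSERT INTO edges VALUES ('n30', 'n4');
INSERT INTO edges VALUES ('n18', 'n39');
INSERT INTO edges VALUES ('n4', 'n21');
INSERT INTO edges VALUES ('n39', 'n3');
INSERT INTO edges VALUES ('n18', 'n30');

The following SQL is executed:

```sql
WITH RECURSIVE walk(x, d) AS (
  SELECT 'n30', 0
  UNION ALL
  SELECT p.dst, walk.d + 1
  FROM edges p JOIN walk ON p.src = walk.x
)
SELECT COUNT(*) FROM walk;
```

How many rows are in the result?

7

Base: (n30, d=0).
Iteration 1: edges from {n30} -> (n35, d=1), (n4, d=1).
Iteration 2: edges from {n35,n4} -> (n13, d=2), (n21, d=2), (n6, d=2) x2. [UNION ALL keeps all 4 new rows, including repeats]
Iteration 3: no outgoing edges from {n13,n21,n6}; recursion stops.
Total rows emitted: 7.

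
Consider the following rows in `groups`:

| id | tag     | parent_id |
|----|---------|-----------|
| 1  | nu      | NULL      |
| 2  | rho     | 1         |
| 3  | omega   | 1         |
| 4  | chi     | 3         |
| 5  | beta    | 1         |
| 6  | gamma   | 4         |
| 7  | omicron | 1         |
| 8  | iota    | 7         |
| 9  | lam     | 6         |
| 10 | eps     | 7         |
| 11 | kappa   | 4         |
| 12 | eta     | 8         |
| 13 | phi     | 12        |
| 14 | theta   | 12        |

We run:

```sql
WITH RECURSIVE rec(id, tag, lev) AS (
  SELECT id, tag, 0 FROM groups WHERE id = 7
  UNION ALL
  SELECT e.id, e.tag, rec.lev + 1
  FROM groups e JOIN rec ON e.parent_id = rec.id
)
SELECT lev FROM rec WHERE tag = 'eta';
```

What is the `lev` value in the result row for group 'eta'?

2

Base: id=7 (omicron) at lev 0.
Iteration 1: rows with parent_id in {7} -> iota (id 8, lev 1), eps (id 10, lev 1).
Iteration 2: rows with parent_id in {8,10} -> eta (id 12, lev 2).
Iteration 3: rows with parent_id in {12} -> phi (id 13, lev 3), theta (id 14, lev 3).
Iteration 4: no rows with parent_id in {13,14}; recursion stops.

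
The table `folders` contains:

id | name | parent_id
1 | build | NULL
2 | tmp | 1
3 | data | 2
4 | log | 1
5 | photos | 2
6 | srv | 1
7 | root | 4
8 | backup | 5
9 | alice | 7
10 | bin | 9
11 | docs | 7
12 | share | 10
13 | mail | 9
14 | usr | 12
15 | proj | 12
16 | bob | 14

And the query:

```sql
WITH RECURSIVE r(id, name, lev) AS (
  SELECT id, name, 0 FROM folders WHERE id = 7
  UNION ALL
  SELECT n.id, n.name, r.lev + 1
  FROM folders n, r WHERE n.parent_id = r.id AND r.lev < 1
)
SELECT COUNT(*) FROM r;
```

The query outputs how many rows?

3

Base: id=7 (root) at lev 0.
Iteration 1: rows with parent_id in {7} -> alice (id 9, lev 1), docs (id 11, lev 1).
Iteration 2: lev < 1 fails for all current rows; recursion stops.
Total rows emitted: 3.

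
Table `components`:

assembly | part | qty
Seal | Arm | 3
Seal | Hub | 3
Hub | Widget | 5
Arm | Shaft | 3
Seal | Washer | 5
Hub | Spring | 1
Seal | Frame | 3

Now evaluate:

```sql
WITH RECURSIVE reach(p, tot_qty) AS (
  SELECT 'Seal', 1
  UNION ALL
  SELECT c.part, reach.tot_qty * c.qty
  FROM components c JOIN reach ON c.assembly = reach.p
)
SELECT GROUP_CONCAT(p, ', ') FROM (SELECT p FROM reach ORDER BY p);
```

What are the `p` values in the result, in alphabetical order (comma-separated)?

Arm, Frame, Hub, Seal, Shaft, Spring, Washer, Widget

Base: (Seal, tot_qty=1).
Iteration 1: components of {Seal} -> Arm = 1*3 = 3, Frame = 1*3 = 3, Hub = 1*3 = 3, Washer = 1*5 = 5.
Iteration 2: components of {Arm,Frame,Hub,Washer} -> Shaft = 3*3 = 9, Spring = 3*1 = 3, Widget = 3*5 = 15.
Iteration 3: no further components; recursion stops.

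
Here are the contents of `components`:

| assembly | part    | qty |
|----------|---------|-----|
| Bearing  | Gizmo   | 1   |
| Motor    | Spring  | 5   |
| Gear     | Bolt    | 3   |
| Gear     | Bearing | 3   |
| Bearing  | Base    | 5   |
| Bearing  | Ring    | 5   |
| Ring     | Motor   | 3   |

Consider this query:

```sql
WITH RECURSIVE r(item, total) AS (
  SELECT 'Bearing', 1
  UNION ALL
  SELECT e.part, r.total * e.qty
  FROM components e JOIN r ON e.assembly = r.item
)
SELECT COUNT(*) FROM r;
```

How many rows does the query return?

6

Base: (Bearing, total=1).
Iteration 1: components of {Bearing} -> Base = 1*5 = 5, Gizmo = 1*1 = 1, Ring = 1*5 = 5.
Iteration 2: components of {Base,Gizmo,Ring} -> Motor = 5*3 = 15.
Iteration 3: components of {Motor} -> Spring = 15*5 = 75.
Iteration 4: no further components; recursion stops.
Total rows emitted: 6.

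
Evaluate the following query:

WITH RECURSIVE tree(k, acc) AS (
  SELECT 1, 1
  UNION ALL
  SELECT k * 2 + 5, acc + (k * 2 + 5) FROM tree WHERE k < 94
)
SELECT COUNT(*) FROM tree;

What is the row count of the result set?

6

Base: k=1, acc=1.
Iteration 1: 1 < 94 holds -> k = 1 * 2 + 5 = 7, acc = 1 + 7 = 8.
Iteration 2: 7 < 94 holds -> k = 7 * 2 + 5 = 19, acc = 8 + 19 = 27.
Iteration 3: 19 < 94 holds -> k = 19 * 2 + 5 = 43, acc = 27 + 43 = 70.
Iteration 4: 43 < 94 holds -> k = 43 * 2 + 5 = 91, acc = 70 + 91 = 161.
Iteration 5: 91 < 94 holds -> k = 91 * 2 + 5 = 187, acc = 161 + 187 = 348.
Iteration 6: 187 < 94 fails; recursion stops.
Total rows emitted: 6.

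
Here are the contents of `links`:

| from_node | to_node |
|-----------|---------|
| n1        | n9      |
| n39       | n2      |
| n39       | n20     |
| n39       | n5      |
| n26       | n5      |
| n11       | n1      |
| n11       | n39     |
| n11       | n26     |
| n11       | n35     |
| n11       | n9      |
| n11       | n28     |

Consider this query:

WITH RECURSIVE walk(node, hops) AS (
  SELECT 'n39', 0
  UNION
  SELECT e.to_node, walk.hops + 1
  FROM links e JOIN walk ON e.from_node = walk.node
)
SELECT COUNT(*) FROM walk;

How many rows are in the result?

Base: (n39, hops=0).
Iteration 1: edges from {n39} -> (n2, hops=1), (n20, hops=1), (n5, hops=1).
Iteration 2: no outgoing edges from {n2,n20,n5}; recursion stops.
Total rows emitted: 4.

4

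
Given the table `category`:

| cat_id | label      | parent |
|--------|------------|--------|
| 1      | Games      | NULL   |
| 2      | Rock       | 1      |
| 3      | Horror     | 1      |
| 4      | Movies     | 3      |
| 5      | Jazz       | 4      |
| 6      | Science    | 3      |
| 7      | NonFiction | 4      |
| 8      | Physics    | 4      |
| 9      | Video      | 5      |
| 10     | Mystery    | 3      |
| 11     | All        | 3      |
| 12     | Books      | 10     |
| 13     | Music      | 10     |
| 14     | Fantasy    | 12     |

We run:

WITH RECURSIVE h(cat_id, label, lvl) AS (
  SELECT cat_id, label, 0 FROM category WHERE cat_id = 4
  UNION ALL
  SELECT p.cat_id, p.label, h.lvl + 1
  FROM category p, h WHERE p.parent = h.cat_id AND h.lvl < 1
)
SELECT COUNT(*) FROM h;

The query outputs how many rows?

Base: cat_id=4 (Movies) at lvl 0.
Iteration 1: rows with parent in {4} -> Jazz (id 5, lvl 1), NonFiction (id 7, lvl 1), Physics (id 8, lvl 1).
Iteration 2: lvl < 1 fails for all current rows; recursion stops.
Total rows emitted: 4.

4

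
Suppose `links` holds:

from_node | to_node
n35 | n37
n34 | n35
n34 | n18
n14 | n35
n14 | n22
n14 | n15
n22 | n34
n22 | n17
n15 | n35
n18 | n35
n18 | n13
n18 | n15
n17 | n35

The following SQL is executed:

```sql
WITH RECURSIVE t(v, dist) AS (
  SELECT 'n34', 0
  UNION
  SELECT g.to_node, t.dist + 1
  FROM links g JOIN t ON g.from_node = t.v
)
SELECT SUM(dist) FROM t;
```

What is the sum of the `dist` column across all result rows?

20

Base: (n34, dist=0).
Iteration 1: edges from {n34} -> (n18, dist=1), (n35, dist=1).
Iteration 2: edges from {n18,n35} -> (n13, dist=2), (n15, dist=2), (n35, dist=2), (n37, dist=2).
Iteration 3: edges from {n13,n15,n35,n37} -> (n35, dist=3), (n37, dist=3).
Iteration 4: edges from {n35,n37} -> (n37, dist=4).
Iteration 5: no outgoing edges from {n37}; recursion stops.
SUM(dist) = 0 + 1 + 1 + 2 + 2 + 2 + 2 + 3 + 3 + 4 = 20.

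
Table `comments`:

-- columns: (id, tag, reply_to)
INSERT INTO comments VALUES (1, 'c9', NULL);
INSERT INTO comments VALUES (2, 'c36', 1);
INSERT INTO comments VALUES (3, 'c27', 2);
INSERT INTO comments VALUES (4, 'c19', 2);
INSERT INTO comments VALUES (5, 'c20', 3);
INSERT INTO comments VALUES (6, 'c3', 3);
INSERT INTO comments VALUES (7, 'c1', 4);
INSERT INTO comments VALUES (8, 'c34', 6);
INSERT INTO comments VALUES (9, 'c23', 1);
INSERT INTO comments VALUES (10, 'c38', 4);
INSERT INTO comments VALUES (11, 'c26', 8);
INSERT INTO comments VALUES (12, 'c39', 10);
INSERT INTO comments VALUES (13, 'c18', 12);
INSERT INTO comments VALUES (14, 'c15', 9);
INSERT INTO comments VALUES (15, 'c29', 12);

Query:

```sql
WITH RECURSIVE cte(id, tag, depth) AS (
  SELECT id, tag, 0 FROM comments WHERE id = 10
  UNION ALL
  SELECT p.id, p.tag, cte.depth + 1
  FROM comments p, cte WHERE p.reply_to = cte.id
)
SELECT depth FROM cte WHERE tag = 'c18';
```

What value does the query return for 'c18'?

2

Base: id=10 (c38) at depth 0.
Iteration 1: rows with reply_to in {10} -> c39 (id 12, depth 1).
Iteration 2: rows with reply_to in {12} -> c18 (id 13, depth 2), c29 (id 15, depth 2).
Iteration 3: no rows with reply_to in {13,15}; recursion stops.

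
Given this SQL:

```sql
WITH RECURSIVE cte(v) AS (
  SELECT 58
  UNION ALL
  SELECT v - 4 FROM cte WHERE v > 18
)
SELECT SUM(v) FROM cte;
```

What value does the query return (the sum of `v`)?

Base: v=58.
Iteration 1: 58 > 18 holds -> v = 58 - 4 = 54.
Iteration 2: 54 > 18 holds -> v = 54 - 4 = 50.
Iteration 3: 50 > 18 holds -> v = 50 - 4 = 46.
Iteration 4: 46 > 18 holds -> v = 46 - 4 = 42.
Iteration 5: 42 > 18 holds -> v = 42 - 4 = 38.
Iteration 6: 38 > 18 holds -> v = 38 - 4 = 34.
Iteration 7: 34 > 18 holds -> v = 34 - 4 = 30.
Iteration 8: 30 > 18 holds -> v = 30 - 4 = 26.
Iteration 9: 26 > 18 holds -> v = 26 - 4 = 22.
Iteration 10: 22 > 18 holds -> v = 22 - 4 = 18.
Iteration 11: 18 > 18 fails; recursion stops.
SUM(v) = 58 + 54 + 50 + 46 + 42 + 38 + 34 + 30 + 26 + 22 + 18 = 418.

418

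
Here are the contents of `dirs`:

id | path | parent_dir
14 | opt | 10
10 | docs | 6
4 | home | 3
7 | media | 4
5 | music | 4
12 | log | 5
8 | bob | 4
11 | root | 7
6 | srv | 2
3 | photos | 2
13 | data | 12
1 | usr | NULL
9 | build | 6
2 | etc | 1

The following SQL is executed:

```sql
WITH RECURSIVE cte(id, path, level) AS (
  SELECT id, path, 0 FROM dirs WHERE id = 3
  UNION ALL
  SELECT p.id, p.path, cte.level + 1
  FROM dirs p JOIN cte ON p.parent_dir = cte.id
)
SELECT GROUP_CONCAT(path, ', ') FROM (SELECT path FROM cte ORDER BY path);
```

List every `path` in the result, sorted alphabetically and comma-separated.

bob, data, home, log, media, music, photos, root

Base: id=3 (photos) at level 0.
Iteration 1: rows with parent_dir in {3} -> home (id 4, level 1).
Iteration 2: rows with parent_dir in {4} -> music (id 5, level 2), media (id 7, level 2), bob (id 8, level 2).
Iteration 3: rows with parent_dir in {5,7,8} -> root (id 11, level 3), log (id 12, level 3).
Iteration 4: rows with parent_dir in {11,12} -> data (id 13, level 4).
Iteration 5: no rows with parent_dir in {13}; recursion stops.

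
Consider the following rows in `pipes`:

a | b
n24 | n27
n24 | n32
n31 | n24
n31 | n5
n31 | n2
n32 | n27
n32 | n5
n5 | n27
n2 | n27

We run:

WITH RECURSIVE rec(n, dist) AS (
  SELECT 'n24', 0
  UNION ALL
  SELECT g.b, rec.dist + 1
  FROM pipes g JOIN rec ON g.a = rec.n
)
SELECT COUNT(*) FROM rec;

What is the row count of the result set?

Base: (n24, dist=0).
Iteration 1: edges from {n24} -> (n27, dist=1), (n32, dist=1).
Iteration 2: edges from {n27,n32} -> (n27, dist=2), (n5, dist=2).
Iteration 3: edges from {n27,n5} -> (n27, dist=3).
Iteration 4: no outgoing edges from {n27}; recursion stops.
Total rows emitted: 6.

6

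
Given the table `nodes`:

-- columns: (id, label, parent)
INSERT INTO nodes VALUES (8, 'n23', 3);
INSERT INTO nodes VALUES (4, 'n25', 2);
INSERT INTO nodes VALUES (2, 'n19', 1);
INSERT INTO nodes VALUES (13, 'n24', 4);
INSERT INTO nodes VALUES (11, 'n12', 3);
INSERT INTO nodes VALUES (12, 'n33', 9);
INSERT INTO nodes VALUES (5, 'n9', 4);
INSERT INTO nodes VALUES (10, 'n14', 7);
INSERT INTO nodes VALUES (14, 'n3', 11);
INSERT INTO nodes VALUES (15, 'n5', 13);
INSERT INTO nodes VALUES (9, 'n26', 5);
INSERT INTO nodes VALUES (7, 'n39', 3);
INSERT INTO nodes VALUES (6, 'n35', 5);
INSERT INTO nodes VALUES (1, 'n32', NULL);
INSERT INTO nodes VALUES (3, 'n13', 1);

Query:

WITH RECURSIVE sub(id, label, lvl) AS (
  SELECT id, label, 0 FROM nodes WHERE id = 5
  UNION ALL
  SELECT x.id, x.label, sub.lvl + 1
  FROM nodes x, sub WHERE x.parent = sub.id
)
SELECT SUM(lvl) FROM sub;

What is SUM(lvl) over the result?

4

Base: id=5 (n9) at lvl 0.
Iteration 1: rows with parent in {5} -> n35 (id 6, lvl 1), n26 (id 9, lvl 1).
Iteration 2: rows with parent in {6,9} -> n33 (id 12, lvl 2).
Iteration 3: no rows with parent in {12}; recursion stops.
SUM(lvl) = 0 + 1 + 1 + 2 = 4.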